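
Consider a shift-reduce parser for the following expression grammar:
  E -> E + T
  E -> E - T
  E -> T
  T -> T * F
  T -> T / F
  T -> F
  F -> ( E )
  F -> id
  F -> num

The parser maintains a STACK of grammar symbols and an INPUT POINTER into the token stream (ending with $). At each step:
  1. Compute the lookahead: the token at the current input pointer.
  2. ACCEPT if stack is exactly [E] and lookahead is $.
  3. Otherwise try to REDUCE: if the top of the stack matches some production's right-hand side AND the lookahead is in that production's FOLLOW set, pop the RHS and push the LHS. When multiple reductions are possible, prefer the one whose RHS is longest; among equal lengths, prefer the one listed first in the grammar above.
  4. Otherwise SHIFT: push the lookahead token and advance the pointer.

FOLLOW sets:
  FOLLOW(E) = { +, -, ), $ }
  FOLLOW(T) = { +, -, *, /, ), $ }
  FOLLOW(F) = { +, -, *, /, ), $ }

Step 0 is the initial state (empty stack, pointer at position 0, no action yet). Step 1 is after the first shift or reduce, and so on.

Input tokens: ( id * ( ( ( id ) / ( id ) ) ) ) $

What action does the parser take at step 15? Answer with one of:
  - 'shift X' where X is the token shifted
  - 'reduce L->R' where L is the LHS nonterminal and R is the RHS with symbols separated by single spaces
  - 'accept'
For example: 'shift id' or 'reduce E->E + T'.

Answer: reduce T->F

Derivation:
Step 1: shift (. Stack=[(] ptr=1 lookahead=id remaining=[id * ( ( ( id ) / ( id ) ) ) ) $]
Step 2: shift id. Stack=[( id] ptr=2 lookahead=* remaining=[* ( ( ( id ) / ( id ) ) ) ) $]
Step 3: reduce F->id. Stack=[( F] ptr=2 lookahead=* remaining=[* ( ( ( id ) / ( id ) ) ) ) $]
Step 4: reduce T->F. Stack=[( T] ptr=2 lookahead=* remaining=[* ( ( ( id ) / ( id ) ) ) ) $]
Step 5: shift *. Stack=[( T *] ptr=3 lookahead=( remaining=[( ( ( id ) / ( id ) ) ) ) $]
Step 6: shift (. Stack=[( T * (] ptr=4 lookahead=( remaining=[( ( id ) / ( id ) ) ) ) $]
Step 7: shift (. Stack=[( T * ( (] ptr=5 lookahead=( remaining=[( id ) / ( id ) ) ) ) $]
Step 8: shift (. Stack=[( T * ( ( (] ptr=6 lookahead=id remaining=[id ) / ( id ) ) ) ) $]
Step 9: shift id. Stack=[( T * ( ( ( id] ptr=7 lookahead=) remaining=[) / ( id ) ) ) ) $]
Step 10: reduce F->id. Stack=[( T * ( ( ( F] ptr=7 lookahead=) remaining=[) / ( id ) ) ) ) $]
Step 11: reduce T->F. Stack=[( T * ( ( ( T] ptr=7 lookahead=) remaining=[) / ( id ) ) ) ) $]
Step 12: reduce E->T. Stack=[( T * ( ( ( E] ptr=7 lookahead=) remaining=[) / ( id ) ) ) ) $]
Step 13: shift ). Stack=[( T * ( ( ( E )] ptr=8 lookahead=/ remaining=[/ ( id ) ) ) ) $]
Step 14: reduce F->( E ). Stack=[( T * ( ( F] ptr=8 lookahead=/ remaining=[/ ( id ) ) ) ) $]
Step 15: reduce T->F. Stack=[( T * ( ( T] ptr=8 lookahead=/ remaining=[/ ( id ) ) ) ) $]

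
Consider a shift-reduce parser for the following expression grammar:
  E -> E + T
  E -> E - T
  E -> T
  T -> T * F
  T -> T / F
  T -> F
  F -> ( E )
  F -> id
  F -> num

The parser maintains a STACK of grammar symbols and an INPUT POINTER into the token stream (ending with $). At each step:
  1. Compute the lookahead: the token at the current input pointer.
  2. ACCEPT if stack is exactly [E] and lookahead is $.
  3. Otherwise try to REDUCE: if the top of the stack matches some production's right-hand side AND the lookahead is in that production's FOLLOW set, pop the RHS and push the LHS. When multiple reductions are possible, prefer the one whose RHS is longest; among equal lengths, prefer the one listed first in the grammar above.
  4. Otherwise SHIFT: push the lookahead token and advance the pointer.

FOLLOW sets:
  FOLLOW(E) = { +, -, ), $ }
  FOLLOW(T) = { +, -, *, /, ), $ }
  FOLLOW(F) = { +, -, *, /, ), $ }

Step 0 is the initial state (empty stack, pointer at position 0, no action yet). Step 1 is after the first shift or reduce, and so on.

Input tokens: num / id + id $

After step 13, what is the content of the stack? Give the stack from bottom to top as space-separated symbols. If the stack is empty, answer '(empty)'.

Answer: E

Derivation:
Step 1: shift num. Stack=[num] ptr=1 lookahead=/ remaining=[/ id + id $]
Step 2: reduce F->num. Stack=[F] ptr=1 lookahead=/ remaining=[/ id + id $]
Step 3: reduce T->F. Stack=[T] ptr=1 lookahead=/ remaining=[/ id + id $]
Step 4: shift /. Stack=[T /] ptr=2 lookahead=id remaining=[id + id $]
Step 5: shift id. Stack=[T / id] ptr=3 lookahead=+ remaining=[+ id $]
Step 6: reduce F->id. Stack=[T / F] ptr=3 lookahead=+ remaining=[+ id $]
Step 7: reduce T->T / F. Stack=[T] ptr=3 lookahead=+ remaining=[+ id $]
Step 8: reduce E->T. Stack=[E] ptr=3 lookahead=+ remaining=[+ id $]
Step 9: shift +. Stack=[E +] ptr=4 lookahead=id remaining=[id $]
Step 10: shift id. Stack=[E + id] ptr=5 lookahead=$ remaining=[$]
Step 11: reduce F->id. Stack=[E + F] ptr=5 lookahead=$ remaining=[$]
Step 12: reduce T->F. Stack=[E + T] ptr=5 lookahead=$ remaining=[$]
Step 13: reduce E->E + T. Stack=[E] ptr=5 lookahead=$ remaining=[$]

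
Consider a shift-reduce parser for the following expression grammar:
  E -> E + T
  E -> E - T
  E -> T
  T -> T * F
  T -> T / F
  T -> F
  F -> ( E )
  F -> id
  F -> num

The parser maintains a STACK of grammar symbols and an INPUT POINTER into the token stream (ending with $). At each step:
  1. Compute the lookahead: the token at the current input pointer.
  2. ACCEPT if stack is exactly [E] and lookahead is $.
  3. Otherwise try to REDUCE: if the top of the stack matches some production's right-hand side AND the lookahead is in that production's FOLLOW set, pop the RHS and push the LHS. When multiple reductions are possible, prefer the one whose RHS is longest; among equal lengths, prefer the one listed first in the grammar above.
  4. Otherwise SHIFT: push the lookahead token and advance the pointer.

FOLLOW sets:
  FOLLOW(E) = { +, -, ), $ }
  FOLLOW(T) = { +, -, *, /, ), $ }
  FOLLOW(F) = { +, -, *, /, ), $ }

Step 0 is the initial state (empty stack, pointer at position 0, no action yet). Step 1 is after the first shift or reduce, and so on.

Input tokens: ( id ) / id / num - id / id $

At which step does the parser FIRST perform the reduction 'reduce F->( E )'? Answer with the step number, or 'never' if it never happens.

Answer: 7

Derivation:
Step 1: shift (. Stack=[(] ptr=1 lookahead=id remaining=[id ) / id / num - id / id $]
Step 2: shift id. Stack=[( id] ptr=2 lookahead=) remaining=[) / id / num - id / id $]
Step 3: reduce F->id. Stack=[( F] ptr=2 lookahead=) remaining=[) / id / num - id / id $]
Step 4: reduce T->F. Stack=[( T] ptr=2 lookahead=) remaining=[) / id / num - id / id $]
Step 5: reduce E->T. Stack=[( E] ptr=2 lookahead=) remaining=[) / id / num - id / id $]
Step 6: shift ). Stack=[( E )] ptr=3 lookahead=/ remaining=[/ id / num - id / id $]
Step 7: reduce F->( E ). Stack=[F] ptr=3 lookahead=/ remaining=[/ id / num - id / id $]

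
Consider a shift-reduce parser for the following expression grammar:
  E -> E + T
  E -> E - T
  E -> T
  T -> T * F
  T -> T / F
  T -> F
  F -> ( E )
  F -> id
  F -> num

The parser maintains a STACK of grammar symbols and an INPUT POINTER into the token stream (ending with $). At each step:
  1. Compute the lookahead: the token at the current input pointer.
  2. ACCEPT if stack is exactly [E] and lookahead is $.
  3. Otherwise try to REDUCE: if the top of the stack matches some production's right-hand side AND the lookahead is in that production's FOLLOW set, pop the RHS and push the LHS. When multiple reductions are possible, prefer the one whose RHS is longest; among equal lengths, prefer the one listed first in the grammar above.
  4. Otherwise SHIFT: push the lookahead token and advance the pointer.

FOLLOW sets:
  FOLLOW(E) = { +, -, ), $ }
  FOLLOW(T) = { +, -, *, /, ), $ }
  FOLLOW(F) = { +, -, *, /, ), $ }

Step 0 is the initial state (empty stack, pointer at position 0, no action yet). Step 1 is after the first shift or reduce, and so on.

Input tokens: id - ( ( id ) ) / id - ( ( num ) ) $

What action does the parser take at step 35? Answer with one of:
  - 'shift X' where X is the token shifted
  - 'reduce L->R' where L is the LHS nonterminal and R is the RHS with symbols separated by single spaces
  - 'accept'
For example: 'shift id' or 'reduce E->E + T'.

Step 1: shift id. Stack=[id] ptr=1 lookahead=- remaining=[- ( ( id ) ) / id - ( ( num ) ) $]
Step 2: reduce F->id. Stack=[F] ptr=1 lookahead=- remaining=[- ( ( id ) ) / id - ( ( num ) ) $]
Step 3: reduce T->F. Stack=[T] ptr=1 lookahead=- remaining=[- ( ( id ) ) / id - ( ( num ) ) $]
Step 4: reduce E->T. Stack=[E] ptr=1 lookahead=- remaining=[- ( ( id ) ) / id - ( ( num ) ) $]
Step 5: shift -. Stack=[E -] ptr=2 lookahead=( remaining=[( ( id ) ) / id - ( ( num ) ) $]
Step 6: shift (. Stack=[E - (] ptr=3 lookahead=( remaining=[( id ) ) / id - ( ( num ) ) $]
Step 7: shift (. Stack=[E - ( (] ptr=4 lookahead=id remaining=[id ) ) / id - ( ( num ) ) $]
Step 8: shift id. Stack=[E - ( ( id] ptr=5 lookahead=) remaining=[) ) / id - ( ( num ) ) $]
Step 9: reduce F->id. Stack=[E - ( ( F] ptr=5 lookahead=) remaining=[) ) / id - ( ( num ) ) $]
Step 10: reduce T->F. Stack=[E - ( ( T] ptr=5 lookahead=) remaining=[) ) / id - ( ( num ) ) $]
Step 11: reduce E->T. Stack=[E - ( ( E] ptr=5 lookahead=) remaining=[) ) / id - ( ( num ) ) $]
Step 12: shift ). Stack=[E - ( ( E )] ptr=6 lookahead=) remaining=[) / id - ( ( num ) ) $]
Step 13: reduce F->( E ). Stack=[E - ( F] ptr=6 lookahead=) remaining=[) / id - ( ( num ) ) $]
Step 14: reduce T->F. Stack=[E - ( T] ptr=6 lookahead=) remaining=[) / id - ( ( num ) ) $]
Step 15: reduce E->T. Stack=[E - ( E] ptr=6 lookahead=) remaining=[) / id - ( ( num ) ) $]
Step 16: shift ). Stack=[E - ( E )] ptr=7 lookahead=/ remaining=[/ id - ( ( num ) ) $]
Step 17: reduce F->( E ). Stack=[E - F] ptr=7 lookahead=/ remaining=[/ id - ( ( num ) ) $]
Step 18: reduce T->F. Stack=[E - T] ptr=7 lookahead=/ remaining=[/ id - ( ( num ) ) $]
Step 19: shift /. Stack=[E - T /] ptr=8 lookahead=id remaining=[id - ( ( num ) ) $]
Step 20: shift id. Stack=[E - T / id] ptr=9 lookahead=- remaining=[- ( ( num ) ) $]
Step 21: reduce F->id. Stack=[E - T / F] ptr=9 lookahead=- remaining=[- ( ( num ) ) $]
Step 22: reduce T->T / F. Stack=[E - T] ptr=9 lookahead=- remaining=[- ( ( num ) ) $]
Step 23: reduce E->E - T. Stack=[E] ptr=9 lookahead=- remaining=[- ( ( num ) ) $]
Step 24: shift -. Stack=[E -] ptr=10 lookahead=( remaining=[( ( num ) ) $]
Step 25: shift (. Stack=[E - (] ptr=11 lookahead=( remaining=[( num ) ) $]
Step 26: shift (. Stack=[E - ( (] ptr=12 lookahead=num remaining=[num ) ) $]
Step 27: shift num. Stack=[E - ( ( num] ptr=13 lookahead=) remaining=[) ) $]
Step 28: reduce F->num. Stack=[E - ( ( F] ptr=13 lookahead=) remaining=[) ) $]
Step 29: reduce T->F. Stack=[E - ( ( T] ptr=13 lookahead=) remaining=[) ) $]
Step 30: reduce E->T. Stack=[E - ( ( E] ptr=13 lookahead=) remaining=[) ) $]
Step 31: shift ). Stack=[E - ( ( E )] ptr=14 lookahead=) remaining=[) $]
Step 32: reduce F->( E ). Stack=[E - ( F] ptr=14 lookahead=) remaining=[) $]
Step 33: reduce T->F. Stack=[E - ( T] ptr=14 lookahead=) remaining=[) $]
Step 34: reduce E->T. Stack=[E - ( E] ptr=14 lookahead=) remaining=[) $]
Step 35: shift ). Stack=[E - ( E )] ptr=15 lookahead=$ remaining=[$]

Answer: shift )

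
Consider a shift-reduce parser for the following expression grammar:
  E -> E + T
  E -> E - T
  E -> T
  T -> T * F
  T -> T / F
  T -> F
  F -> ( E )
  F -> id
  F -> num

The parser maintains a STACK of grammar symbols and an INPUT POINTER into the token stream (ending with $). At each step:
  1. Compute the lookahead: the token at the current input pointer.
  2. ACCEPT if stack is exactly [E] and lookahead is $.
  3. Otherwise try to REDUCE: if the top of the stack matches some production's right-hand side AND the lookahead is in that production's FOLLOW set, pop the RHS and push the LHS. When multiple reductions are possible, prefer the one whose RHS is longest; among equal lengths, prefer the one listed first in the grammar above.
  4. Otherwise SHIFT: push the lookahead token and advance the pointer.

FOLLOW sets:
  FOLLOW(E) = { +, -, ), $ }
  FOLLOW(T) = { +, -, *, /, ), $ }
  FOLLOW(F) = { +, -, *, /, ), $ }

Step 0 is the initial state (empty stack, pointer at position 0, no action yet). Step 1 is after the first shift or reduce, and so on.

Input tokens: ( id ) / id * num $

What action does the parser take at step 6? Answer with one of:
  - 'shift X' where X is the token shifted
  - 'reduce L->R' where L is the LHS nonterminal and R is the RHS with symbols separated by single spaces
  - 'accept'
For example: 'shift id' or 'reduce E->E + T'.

Step 1: shift (. Stack=[(] ptr=1 lookahead=id remaining=[id ) / id * num $]
Step 2: shift id. Stack=[( id] ptr=2 lookahead=) remaining=[) / id * num $]
Step 3: reduce F->id. Stack=[( F] ptr=2 lookahead=) remaining=[) / id * num $]
Step 4: reduce T->F. Stack=[( T] ptr=2 lookahead=) remaining=[) / id * num $]
Step 5: reduce E->T. Stack=[( E] ptr=2 lookahead=) remaining=[) / id * num $]
Step 6: shift ). Stack=[( E )] ptr=3 lookahead=/ remaining=[/ id * num $]

Answer: shift )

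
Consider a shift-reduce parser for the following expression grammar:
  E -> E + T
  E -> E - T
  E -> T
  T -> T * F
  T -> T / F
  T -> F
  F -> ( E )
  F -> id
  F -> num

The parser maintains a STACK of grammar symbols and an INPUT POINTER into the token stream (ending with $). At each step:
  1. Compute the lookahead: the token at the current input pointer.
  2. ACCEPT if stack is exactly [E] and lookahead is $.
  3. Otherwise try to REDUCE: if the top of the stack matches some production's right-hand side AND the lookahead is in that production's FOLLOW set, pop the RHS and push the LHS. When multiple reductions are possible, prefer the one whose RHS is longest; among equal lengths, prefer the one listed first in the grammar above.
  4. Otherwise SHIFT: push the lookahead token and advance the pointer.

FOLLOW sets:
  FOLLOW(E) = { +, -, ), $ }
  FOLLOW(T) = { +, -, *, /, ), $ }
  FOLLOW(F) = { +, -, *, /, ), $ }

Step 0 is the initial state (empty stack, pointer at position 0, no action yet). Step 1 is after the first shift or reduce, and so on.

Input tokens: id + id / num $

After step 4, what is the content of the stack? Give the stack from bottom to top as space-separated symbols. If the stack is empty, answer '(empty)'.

Step 1: shift id. Stack=[id] ptr=1 lookahead=+ remaining=[+ id / num $]
Step 2: reduce F->id. Stack=[F] ptr=1 lookahead=+ remaining=[+ id / num $]
Step 3: reduce T->F. Stack=[T] ptr=1 lookahead=+ remaining=[+ id / num $]
Step 4: reduce E->T. Stack=[E] ptr=1 lookahead=+ remaining=[+ id / num $]

Answer: E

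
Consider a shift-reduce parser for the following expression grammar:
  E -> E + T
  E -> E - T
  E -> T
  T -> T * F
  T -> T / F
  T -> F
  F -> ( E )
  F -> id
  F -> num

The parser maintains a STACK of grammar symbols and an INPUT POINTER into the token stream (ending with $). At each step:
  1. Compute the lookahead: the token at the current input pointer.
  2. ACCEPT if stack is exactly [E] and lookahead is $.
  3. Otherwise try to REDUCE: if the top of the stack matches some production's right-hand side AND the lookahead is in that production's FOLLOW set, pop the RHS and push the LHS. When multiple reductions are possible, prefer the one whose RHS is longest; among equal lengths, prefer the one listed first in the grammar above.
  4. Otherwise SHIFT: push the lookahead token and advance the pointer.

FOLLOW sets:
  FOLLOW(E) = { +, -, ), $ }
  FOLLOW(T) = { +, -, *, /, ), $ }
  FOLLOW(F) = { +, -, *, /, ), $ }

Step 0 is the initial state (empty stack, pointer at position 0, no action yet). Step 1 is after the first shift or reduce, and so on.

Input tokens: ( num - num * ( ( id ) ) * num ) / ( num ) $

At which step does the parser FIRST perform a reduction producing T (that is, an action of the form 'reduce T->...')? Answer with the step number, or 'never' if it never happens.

Answer: 4

Derivation:
Step 1: shift (. Stack=[(] ptr=1 lookahead=num remaining=[num - num * ( ( id ) ) * num ) / ( num ) $]
Step 2: shift num. Stack=[( num] ptr=2 lookahead=- remaining=[- num * ( ( id ) ) * num ) / ( num ) $]
Step 3: reduce F->num. Stack=[( F] ptr=2 lookahead=- remaining=[- num * ( ( id ) ) * num ) / ( num ) $]
Step 4: reduce T->F. Stack=[( T] ptr=2 lookahead=- remaining=[- num * ( ( id ) ) * num ) / ( num ) $]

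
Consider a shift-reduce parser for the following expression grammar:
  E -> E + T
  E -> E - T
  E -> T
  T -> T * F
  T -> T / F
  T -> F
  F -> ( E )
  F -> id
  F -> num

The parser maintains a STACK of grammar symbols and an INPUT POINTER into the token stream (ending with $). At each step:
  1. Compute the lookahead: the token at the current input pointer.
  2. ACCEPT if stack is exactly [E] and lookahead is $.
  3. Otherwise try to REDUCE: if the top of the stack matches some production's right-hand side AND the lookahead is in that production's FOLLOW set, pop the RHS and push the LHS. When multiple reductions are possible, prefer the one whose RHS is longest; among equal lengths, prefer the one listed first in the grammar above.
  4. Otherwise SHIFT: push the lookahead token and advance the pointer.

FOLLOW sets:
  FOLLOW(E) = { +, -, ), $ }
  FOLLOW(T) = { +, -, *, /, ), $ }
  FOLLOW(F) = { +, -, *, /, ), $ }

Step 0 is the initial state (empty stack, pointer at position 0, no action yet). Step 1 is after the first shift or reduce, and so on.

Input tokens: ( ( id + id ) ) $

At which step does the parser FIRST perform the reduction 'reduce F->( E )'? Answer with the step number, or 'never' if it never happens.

Step 1: shift (. Stack=[(] ptr=1 lookahead=( remaining=[( id + id ) ) $]
Step 2: shift (. Stack=[( (] ptr=2 lookahead=id remaining=[id + id ) ) $]
Step 3: shift id. Stack=[( ( id] ptr=3 lookahead=+ remaining=[+ id ) ) $]
Step 4: reduce F->id. Stack=[( ( F] ptr=3 lookahead=+ remaining=[+ id ) ) $]
Step 5: reduce T->F. Stack=[( ( T] ptr=3 lookahead=+ remaining=[+ id ) ) $]
Step 6: reduce E->T. Stack=[( ( E] ptr=3 lookahead=+ remaining=[+ id ) ) $]
Step 7: shift +. Stack=[( ( E +] ptr=4 lookahead=id remaining=[id ) ) $]
Step 8: shift id. Stack=[( ( E + id] ptr=5 lookahead=) remaining=[) ) $]
Step 9: reduce F->id. Stack=[( ( E + F] ptr=5 lookahead=) remaining=[) ) $]
Step 10: reduce T->F. Stack=[( ( E + T] ptr=5 lookahead=) remaining=[) ) $]
Step 11: reduce E->E + T. Stack=[( ( E] ptr=5 lookahead=) remaining=[) ) $]
Step 12: shift ). Stack=[( ( E )] ptr=6 lookahead=) remaining=[) $]
Step 13: reduce F->( E ). Stack=[( F] ptr=6 lookahead=) remaining=[) $]

Answer: 13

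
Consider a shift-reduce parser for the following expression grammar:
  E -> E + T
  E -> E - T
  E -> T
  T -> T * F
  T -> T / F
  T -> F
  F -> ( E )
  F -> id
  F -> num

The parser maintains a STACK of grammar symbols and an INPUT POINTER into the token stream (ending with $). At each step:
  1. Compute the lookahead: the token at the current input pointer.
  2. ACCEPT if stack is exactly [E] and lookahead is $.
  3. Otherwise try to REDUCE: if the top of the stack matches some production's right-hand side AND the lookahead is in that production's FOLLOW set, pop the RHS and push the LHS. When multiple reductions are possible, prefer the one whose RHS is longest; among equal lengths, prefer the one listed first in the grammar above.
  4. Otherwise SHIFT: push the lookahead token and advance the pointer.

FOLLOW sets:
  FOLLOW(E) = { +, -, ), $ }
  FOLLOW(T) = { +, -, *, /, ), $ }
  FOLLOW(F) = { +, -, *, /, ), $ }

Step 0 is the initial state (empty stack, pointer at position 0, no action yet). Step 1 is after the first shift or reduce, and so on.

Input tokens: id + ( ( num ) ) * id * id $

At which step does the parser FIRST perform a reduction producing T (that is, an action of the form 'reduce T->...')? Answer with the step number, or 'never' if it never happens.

Step 1: shift id. Stack=[id] ptr=1 lookahead=+ remaining=[+ ( ( num ) ) * id * id $]
Step 2: reduce F->id. Stack=[F] ptr=1 lookahead=+ remaining=[+ ( ( num ) ) * id * id $]
Step 3: reduce T->F. Stack=[T] ptr=1 lookahead=+ remaining=[+ ( ( num ) ) * id * id $]

Answer: 3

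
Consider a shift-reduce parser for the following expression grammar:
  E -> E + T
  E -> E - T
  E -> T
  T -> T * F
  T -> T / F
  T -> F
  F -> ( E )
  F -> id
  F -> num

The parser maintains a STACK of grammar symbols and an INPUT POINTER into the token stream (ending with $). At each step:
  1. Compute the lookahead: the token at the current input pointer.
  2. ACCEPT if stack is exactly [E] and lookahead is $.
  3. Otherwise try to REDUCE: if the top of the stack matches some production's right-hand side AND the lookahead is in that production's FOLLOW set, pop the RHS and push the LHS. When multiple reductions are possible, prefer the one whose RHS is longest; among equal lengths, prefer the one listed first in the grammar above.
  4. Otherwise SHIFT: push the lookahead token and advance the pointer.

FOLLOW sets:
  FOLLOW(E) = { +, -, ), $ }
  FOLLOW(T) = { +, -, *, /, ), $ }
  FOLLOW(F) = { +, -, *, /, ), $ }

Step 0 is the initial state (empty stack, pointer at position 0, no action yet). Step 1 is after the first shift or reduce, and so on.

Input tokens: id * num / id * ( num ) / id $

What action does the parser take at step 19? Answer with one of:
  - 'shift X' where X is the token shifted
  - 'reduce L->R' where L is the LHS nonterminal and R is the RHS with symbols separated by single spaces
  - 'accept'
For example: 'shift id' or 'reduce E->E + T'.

Step 1: shift id. Stack=[id] ptr=1 lookahead=* remaining=[* num / id * ( num ) / id $]
Step 2: reduce F->id. Stack=[F] ptr=1 lookahead=* remaining=[* num / id * ( num ) / id $]
Step 3: reduce T->F. Stack=[T] ptr=1 lookahead=* remaining=[* num / id * ( num ) / id $]
Step 4: shift *. Stack=[T *] ptr=2 lookahead=num remaining=[num / id * ( num ) / id $]
Step 5: shift num. Stack=[T * num] ptr=3 lookahead=/ remaining=[/ id * ( num ) / id $]
Step 6: reduce F->num. Stack=[T * F] ptr=3 lookahead=/ remaining=[/ id * ( num ) / id $]
Step 7: reduce T->T * F. Stack=[T] ptr=3 lookahead=/ remaining=[/ id * ( num ) / id $]
Step 8: shift /. Stack=[T /] ptr=4 lookahead=id remaining=[id * ( num ) / id $]
Step 9: shift id. Stack=[T / id] ptr=5 lookahead=* remaining=[* ( num ) / id $]
Step 10: reduce F->id. Stack=[T / F] ptr=5 lookahead=* remaining=[* ( num ) / id $]
Step 11: reduce T->T / F. Stack=[T] ptr=5 lookahead=* remaining=[* ( num ) / id $]
Step 12: shift *. Stack=[T *] ptr=6 lookahead=( remaining=[( num ) / id $]
Step 13: shift (. Stack=[T * (] ptr=7 lookahead=num remaining=[num ) / id $]
Step 14: shift num. Stack=[T * ( num] ptr=8 lookahead=) remaining=[) / id $]
Step 15: reduce F->num. Stack=[T * ( F] ptr=8 lookahead=) remaining=[) / id $]
Step 16: reduce T->F. Stack=[T * ( T] ptr=8 lookahead=) remaining=[) / id $]
Step 17: reduce E->T. Stack=[T * ( E] ptr=8 lookahead=) remaining=[) / id $]
Step 18: shift ). Stack=[T * ( E )] ptr=9 lookahead=/ remaining=[/ id $]
Step 19: reduce F->( E ). Stack=[T * F] ptr=9 lookahead=/ remaining=[/ id $]

Answer: reduce F->( E )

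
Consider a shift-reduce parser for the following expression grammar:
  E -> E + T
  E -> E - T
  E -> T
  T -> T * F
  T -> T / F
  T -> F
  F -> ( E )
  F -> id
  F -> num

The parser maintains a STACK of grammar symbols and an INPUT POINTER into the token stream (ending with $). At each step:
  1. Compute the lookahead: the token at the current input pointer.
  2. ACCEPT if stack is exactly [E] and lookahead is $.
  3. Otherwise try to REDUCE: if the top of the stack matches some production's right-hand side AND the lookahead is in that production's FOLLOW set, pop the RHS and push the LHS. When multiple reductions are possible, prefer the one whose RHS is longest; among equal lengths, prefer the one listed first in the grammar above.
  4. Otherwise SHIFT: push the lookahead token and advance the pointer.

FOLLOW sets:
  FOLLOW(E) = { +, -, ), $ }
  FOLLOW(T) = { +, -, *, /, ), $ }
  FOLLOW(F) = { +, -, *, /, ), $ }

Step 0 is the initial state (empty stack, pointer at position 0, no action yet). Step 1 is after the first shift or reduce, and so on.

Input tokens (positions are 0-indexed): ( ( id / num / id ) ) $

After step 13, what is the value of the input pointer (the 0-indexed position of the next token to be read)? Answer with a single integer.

Step 1: shift (. Stack=[(] ptr=1 lookahead=( remaining=[( id / num / id ) ) $]
Step 2: shift (. Stack=[( (] ptr=2 lookahead=id remaining=[id / num / id ) ) $]
Step 3: shift id. Stack=[( ( id] ptr=3 lookahead=/ remaining=[/ num / id ) ) $]
Step 4: reduce F->id. Stack=[( ( F] ptr=3 lookahead=/ remaining=[/ num / id ) ) $]
Step 5: reduce T->F. Stack=[( ( T] ptr=3 lookahead=/ remaining=[/ num / id ) ) $]
Step 6: shift /. Stack=[( ( T /] ptr=4 lookahead=num remaining=[num / id ) ) $]
Step 7: shift num. Stack=[( ( T / num] ptr=5 lookahead=/ remaining=[/ id ) ) $]
Step 8: reduce F->num. Stack=[( ( T / F] ptr=5 lookahead=/ remaining=[/ id ) ) $]
Step 9: reduce T->T / F. Stack=[( ( T] ptr=5 lookahead=/ remaining=[/ id ) ) $]
Step 10: shift /. Stack=[( ( T /] ptr=6 lookahead=id remaining=[id ) ) $]
Step 11: shift id. Stack=[( ( T / id] ptr=7 lookahead=) remaining=[) ) $]
Step 12: reduce F->id. Stack=[( ( T / F] ptr=7 lookahead=) remaining=[) ) $]
Step 13: reduce T->T / F. Stack=[( ( T] ptr=7 lookahead=) remaining=[) ) $]

Answer: 7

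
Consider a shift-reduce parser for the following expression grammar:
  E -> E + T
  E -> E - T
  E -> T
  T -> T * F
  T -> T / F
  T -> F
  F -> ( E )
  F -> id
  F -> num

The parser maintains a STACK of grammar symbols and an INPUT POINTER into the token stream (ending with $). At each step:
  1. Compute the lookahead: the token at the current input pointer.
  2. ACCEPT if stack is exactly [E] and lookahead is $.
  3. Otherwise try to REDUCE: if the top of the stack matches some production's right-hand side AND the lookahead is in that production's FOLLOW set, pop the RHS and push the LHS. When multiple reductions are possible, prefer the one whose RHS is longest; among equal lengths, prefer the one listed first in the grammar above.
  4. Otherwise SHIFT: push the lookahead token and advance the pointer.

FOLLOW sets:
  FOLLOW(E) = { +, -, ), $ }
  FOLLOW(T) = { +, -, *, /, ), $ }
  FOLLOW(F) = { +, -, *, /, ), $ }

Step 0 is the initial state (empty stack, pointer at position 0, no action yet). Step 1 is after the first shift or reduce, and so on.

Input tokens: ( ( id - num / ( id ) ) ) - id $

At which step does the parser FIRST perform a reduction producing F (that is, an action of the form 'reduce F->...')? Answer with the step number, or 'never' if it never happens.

Step 1: shift (. Stack=[(] ptr=1 lookahead=( remaining=[( id - num / ( id ) ) ) - id $]
Step 2: shift (. Stack=[( (] ptr=2 lookahead=id remaining=[id - num / ( id ) ) ) - id $]
Step 3: shift id. Stack=[( ( id] ptr=3 lookahead=- remaining=[- num / ( id ) ) ) - id $]
Step 4: reduce F->id. Stack=[( ( F] ptr=3 lookahead=- remaining=[- num / ( id ) ) ) - id $]

Answer: 4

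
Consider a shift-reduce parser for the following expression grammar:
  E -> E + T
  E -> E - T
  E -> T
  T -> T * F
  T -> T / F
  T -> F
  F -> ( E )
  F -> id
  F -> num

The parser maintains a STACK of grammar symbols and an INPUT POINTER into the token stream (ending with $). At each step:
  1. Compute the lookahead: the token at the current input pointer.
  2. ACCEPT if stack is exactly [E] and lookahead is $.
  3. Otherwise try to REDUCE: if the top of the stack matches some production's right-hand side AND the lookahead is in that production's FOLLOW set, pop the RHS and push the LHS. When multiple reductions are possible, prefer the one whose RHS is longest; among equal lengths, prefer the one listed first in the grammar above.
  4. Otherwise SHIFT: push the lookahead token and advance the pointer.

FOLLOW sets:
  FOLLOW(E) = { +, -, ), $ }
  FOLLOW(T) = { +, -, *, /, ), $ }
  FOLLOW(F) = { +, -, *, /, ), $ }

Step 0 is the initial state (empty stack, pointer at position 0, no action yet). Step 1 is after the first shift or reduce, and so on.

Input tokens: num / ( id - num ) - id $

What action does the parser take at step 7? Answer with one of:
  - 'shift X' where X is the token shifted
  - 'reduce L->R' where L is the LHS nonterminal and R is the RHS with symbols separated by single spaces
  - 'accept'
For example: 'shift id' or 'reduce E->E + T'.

Step 1: shift num. Stack=[num] ptr=1 lookahead=/ remaining=[/ ( id - num ) - id $]
Step 2: reduce F->num. Stack=[F] ptr=1 lookahead=/ remaining=[/ ( id - num ) - id $]
Step 3: reduce T->F. Stack=[T] ptr=1 lookahead=/ remaining=[/ ( id - num ) - id $]
Step 4: shift /. Stack=[T /] ptr=2 lookahead=( remaining=[( id - num ) - id $]
Step 5: shift (. Stack=[T / (] ptr=3 lookahead=id remaining=[id - num ) - id $]
Step 6: shift id. Stack=[T / ( id] ptr=4 lookahead=- remaining=[- num ) - id $]
Step 7: reduce F->id. Stack=[T / ( F] ptr=4 lookahead=- remaining=[- num ) - id $]

Answer: reduce F->id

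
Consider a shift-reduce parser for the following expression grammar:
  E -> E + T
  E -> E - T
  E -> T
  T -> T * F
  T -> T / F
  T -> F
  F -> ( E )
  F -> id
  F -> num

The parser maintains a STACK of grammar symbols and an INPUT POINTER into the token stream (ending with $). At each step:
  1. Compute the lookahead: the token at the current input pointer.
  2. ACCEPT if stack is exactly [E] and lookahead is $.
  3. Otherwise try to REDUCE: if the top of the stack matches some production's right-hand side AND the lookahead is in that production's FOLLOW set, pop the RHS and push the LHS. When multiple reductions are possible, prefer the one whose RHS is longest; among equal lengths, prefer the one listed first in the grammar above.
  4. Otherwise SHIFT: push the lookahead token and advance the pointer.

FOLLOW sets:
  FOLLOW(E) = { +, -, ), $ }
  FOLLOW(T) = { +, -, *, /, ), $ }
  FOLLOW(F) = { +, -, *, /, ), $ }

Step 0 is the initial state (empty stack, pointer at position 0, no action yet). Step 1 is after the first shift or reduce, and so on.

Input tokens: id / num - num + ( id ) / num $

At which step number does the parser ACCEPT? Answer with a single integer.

Answer: 28

Derivation:
Step 1: shift id. Stack=[id] ptr=1 lookahead=/ remaining=[/ num - num + ( id ) / num $]
Step 2: reduce F->id. Stack=[F] ptr=1 lookahead=/ remaining=[/ num - num + ( id ) / num $]
Step 3: reduce T->F. Stack=[T] ptr=1 lookahead=/ remaining=[/ num - num + ( id ) / num $]
Step 4: shift /. Stack=[T /] ptr=2 lookahead=num remaining=[num - num + ( id ) / num $]
Step 5: shift num. Stack=[T / num] ptr=3 lookahead=- remaining=[- num + ( id ) / num $]
Step 6: reduce F->num. Stack=[T / F] ptr=3 lookahead=- remaining=[- num + ( id ) / num $]
Step 7: reduce T->T / F. Stack=[T] ptr=3 lookahead=- remaining=[- num + ( id ) / num $]
Step 8: reduce E->T. Stack=[E] ptr=3 lookahead=- remaining=[- num + ( id ) / num $]
Step 9: shift -. Stack=[E -] ptr=4 lookahead=num remaining=[num + ( id ) / num $]
Step 10: shift num. Stack=[E - num] ptr=5 lookahead=+ remaining=[+ ( id ) / num $]
Step 11: reduce F->num. Stack=[E - F] ptr=5 lookahead=+ remaining=[+ ( id ) / num $]
Step 12: reduce T->F. Stack=[E - T] ptr=5 lookahead=+ remaining=[+ ( id ) / num $]
Step 13: reduce E->E - T. Stack=[E] ptr=5 lookahead=+ remaining=[+ ( id ) / num $]
Step 14: shift +. Stack=[E +] ptr=6 lookahead=( remaining=[( id ) / num $]
Step 15: shift (. Stack=[E + (] ptr=7 lookahead=id remaining=[id ) / num $]
Step 16: shift id. Stack=[E + ( id] ptr=8 lookahead=) remaining=[) / num $]
Step 17: reduce F->id. Stack=[E + ( F] ptr=8 lookahead=) remaining=[) / num $]
Step 18: reduce T->F. Stack=[E + ( T] ptr=8 lookahead=) remaining=[) / num $]
Step 19: reduce E->T. Stack=[E + ( E] ptr=8 lookahead=) remaining=[) / num $]
Step 20: shift ). Stack=[E + ( E )] ptr=9 lookahead=/ remaining=[/ num $]
Step 21: reduce F->( E ). Stack=[E + F] ptr=9 lookahead=/ remaining=[/ num $]
Step 22: reduce T->F. Stack=[E + T] ptr=9 lookahead=/ remaining=[/ num $]
Step 23: shift /. Stack=[E + T /] ptr=10 lookahead=num remaining=[num $]
Step 24: shift num. Stack=[E + T / num] ptr=11 lookahead=$ remaining=[$]
Step 25: reduce F->num. Stack=[E + T / F] ptr=11 lookahead=$ remaining=[$]
Step 26: reduce T->T / F. Stack=[E + T] ptr=11 lookahead=$ remaining=[$]
Step 27: reduce E->E + T. Stack=[E] ptr=11 lookahead=$ remaining=[$]
Step 28: accept. Stack=[E] ptr=11 lookahead=$ remaining=[$]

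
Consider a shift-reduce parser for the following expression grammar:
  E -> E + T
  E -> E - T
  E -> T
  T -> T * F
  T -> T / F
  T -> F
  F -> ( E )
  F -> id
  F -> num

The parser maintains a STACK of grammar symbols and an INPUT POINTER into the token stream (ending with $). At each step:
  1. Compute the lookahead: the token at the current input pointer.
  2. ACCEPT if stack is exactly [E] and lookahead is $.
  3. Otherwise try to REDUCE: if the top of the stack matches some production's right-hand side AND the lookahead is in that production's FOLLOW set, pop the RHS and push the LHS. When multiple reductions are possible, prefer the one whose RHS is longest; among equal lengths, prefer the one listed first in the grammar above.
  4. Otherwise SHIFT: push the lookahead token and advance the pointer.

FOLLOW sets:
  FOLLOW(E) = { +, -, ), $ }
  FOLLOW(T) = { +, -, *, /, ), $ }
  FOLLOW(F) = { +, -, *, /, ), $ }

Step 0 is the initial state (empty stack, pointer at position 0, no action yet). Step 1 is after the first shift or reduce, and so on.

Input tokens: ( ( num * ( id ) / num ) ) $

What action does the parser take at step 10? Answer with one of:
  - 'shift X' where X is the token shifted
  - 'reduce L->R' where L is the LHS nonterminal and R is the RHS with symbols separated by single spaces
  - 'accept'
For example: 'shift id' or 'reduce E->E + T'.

Answer: reduce T->F

Derivation:
Step 1: shift (. Stack=[(] ptr=1 lookahead=( remaining=[( num * ( id ) / num ) ) $]
Step 2: shift (. Stack=[( (] ptr=2 lookahead=num remaining=[num * ( id ) / num ) ) $]
Step 3: shift num. Stack=[( ( num] ptr=3 lookahead=* remaining=[* ( id ) / num ) ) $]
Step 4: reduce F->num. Stack=[( ( F] ptr=3 lookahead=* remaining=[* ( id ) / num ) ) $]
Step 5: reduce T->F. Stack=[( ( T] ptr=3 lookahead=* remaining=[* ( id ) / num ) ) $]
Step 6: shift *. Stack=[( ( T *] ptr=4 lookahead=( remaining=[( id ) / num ) ) $]
Step 7: shift (. Stack=[( ( T * (] ptr=5 lookahead=id remaining=[id ) / num ) ) $]
Step 8: shift id. Stack=[( ( T * ( id] ptr=6 lookahead=) remaining=[) / num ) ) $]
Step 9: reduce F->id. Stack=[( ( T * ( F] ptr=6 lookahead=) remaining=[) / num ) ) $]
Step 10: reduce T->F. Stack=[( ( T * ( T] ptr=6 lookahead=) remaining=[) / num ) ) $]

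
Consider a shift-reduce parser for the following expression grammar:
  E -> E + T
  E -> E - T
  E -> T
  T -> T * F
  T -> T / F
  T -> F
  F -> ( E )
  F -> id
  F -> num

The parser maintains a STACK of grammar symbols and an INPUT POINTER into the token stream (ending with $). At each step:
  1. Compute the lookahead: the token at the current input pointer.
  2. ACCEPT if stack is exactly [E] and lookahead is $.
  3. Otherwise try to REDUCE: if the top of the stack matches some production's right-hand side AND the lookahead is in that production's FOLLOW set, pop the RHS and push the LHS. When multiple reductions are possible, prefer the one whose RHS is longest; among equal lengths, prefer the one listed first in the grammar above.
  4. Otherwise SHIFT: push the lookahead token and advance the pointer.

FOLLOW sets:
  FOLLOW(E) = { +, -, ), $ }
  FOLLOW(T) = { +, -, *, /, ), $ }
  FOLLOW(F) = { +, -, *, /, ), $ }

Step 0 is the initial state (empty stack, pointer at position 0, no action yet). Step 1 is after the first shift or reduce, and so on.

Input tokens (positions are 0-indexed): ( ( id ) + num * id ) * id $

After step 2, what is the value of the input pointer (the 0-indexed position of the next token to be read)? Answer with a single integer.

Step 1: shift (. Stack=[(] ptr=1 lookahead=( remaining=[( id ) + num * id ) * id $]
Step 2: shift (. Stack=[( (] ptr=2 lookahead=id remaining=[id ) + num * id ) * id $]

Answer: 2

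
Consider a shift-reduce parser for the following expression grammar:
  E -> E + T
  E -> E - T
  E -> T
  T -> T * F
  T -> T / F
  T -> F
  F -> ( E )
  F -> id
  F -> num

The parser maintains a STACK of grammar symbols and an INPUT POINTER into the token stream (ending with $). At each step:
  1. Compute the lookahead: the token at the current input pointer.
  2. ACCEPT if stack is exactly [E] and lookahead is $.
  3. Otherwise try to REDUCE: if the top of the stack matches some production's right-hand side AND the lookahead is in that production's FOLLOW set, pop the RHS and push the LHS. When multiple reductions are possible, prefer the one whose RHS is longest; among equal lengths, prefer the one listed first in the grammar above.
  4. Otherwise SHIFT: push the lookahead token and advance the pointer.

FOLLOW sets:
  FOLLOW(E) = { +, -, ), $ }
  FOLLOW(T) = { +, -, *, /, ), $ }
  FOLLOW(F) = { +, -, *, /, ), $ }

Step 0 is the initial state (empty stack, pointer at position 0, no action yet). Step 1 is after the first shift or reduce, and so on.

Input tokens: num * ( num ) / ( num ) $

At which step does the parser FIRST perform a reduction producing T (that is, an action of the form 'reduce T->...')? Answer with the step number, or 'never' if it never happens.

Answer: 3

Derivation:
Step 1: shift num. Stack=[num] ptr=1 lookahead=* remaining=[* ( num ) / ( num ) $]
Step 2: reduce F->num. Stack=[F] ptr=1 lookahead=* remaining=[* ( num ) / ( num ) $]
Step 3: reduce T->F. Stack=[T] ptr=1 lookahead=* remaining=[* ( num ) / ( num ) $]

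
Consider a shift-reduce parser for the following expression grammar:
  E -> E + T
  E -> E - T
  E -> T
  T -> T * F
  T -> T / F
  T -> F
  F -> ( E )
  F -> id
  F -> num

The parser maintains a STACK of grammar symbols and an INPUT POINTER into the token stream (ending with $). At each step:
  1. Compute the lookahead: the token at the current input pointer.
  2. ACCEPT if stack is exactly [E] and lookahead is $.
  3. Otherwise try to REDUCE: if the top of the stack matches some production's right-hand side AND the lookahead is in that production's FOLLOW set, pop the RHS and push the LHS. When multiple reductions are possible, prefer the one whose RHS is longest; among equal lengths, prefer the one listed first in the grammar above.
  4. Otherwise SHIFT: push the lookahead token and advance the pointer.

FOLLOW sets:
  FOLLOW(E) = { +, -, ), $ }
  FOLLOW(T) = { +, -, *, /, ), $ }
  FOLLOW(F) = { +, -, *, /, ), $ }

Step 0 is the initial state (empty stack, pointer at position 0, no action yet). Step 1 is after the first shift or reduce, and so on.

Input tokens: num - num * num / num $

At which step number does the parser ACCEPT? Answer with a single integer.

Answer: 18

Derivation:
Step 1: shift num. Stack=[num] ptr=1 lookahead=- remaining=[- num * num / num $]
Step 2: reduce F->num. Stack=[F] ptr=1 lookahead=- remaining=[- num * num / num $]
Step 3: reduce T->F. Stack=[T] ptr=1 lookahead=- remaining=[- num * num / num $]
Step 4: reduce E->T. Stack=[E] ptr=1 lookahead=- remaining=[- num * num / num $]
Step 5: shift -. Stack=[E -] ptr=2 lookahead=num remaining=[num * num / num $]
Step 6: shift num. Stack=[E - num] ptr=3 lookahead=* remaining=[* num / num $]
Step 7: reduce F->num. Stack=[E - F] ptr=3 lookahead=* remaining=[* num / num $]
Step 8: reduce T->F. Stack=[E - T] ptr=3 lookahead=* remaining=[* num / num $]
Step 9: shift *. Stack=[E - T *] ptr=4 lookahead=num remaining=[num / num $]
Step 10: shift num. Stack=[E - T * num] ptr=5 lookahead=/ remaining=[/ num $]
Step 11: reduce F->num. Stack=[E - T * F] ptr=5 lookahead=/ remaining=[/ num $]
Step 12: reduce T->T * F. Stack=[E - T] ptr=5 lookahead=/ remaining=[/ num $]
Step 13: shift /. Stack=[E - T /] ptr=6 lookahead=num remaining=[num $]
Step 14: shift num. Stack=[E - T / num] ptr=7 lookahead=$ remaining=[$]
Step 15: reduce F->num. Stack=[E - T / F] ptr=7 lookahead=$ remaining=[$]
Step 16: reduce T->T / F. Stack=[E - T] ptr=7 lookahead=$ remaining=[$]
Step 17: reduce E->E - T. Stack=[E] ptr=7 lookahead=$ remaining=[$]
Step 18: accept. Stack=[E] ptr=7 lookahead=$ remaining=[$]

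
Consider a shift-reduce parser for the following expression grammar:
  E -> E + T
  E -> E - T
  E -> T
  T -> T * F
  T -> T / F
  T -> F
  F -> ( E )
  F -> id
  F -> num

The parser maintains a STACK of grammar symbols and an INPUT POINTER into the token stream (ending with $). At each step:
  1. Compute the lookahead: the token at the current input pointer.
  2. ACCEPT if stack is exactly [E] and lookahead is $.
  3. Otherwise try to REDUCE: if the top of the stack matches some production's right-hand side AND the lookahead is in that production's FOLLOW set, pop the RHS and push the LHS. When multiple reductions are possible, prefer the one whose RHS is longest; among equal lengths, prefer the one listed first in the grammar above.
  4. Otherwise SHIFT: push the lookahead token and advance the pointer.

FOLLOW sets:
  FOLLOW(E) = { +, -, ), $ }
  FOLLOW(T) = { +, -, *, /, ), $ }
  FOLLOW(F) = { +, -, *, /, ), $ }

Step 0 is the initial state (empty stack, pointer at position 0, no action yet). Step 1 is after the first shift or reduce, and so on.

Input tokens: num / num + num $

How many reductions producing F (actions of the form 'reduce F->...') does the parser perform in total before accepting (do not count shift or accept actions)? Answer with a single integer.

Step 1: shift num. Stack=[num] ptr=1 lookahead=/ remaining=[/ num + num $]
Step 2: reduce F->num. Stack=[F] ptr=1 lookahead=/ remaining=[/ num + num $]
Step 3: reduce T->F. Stack=[T] ptr=1 lookahead=/ remaining=[/ num + num $]
Step 4: shift /. Stack=[T /] ptr=2 lookahead=num remaining=[num + num $]
Step 5: shift num. Stack=[T / num] ptr=3 lookahead=+ remaining=[+ num $]
Step 6: reduce F->num. Stack=[T / F] ptr=3 lookahead=+ remaining=[+ num $]
Step 7: reduce T->T / F. Stack=[T] ptr=3 lookahead=+ remaining=[+ num $]
Step 8: reduce E->T. Stack=[E] ptr=3 lookahead=+ remaining=[+ num $]
Step 9: shift +. Stack=[E +] ptr=4 lookahead=num remaining=[num $]
Step 10: shift num. Stack=[E + num] ptr=5 lookahead=$ remaining=[$]
Step 11: reduce F->num. Stack=[E + F] ptr=5 lookahead=$ remaining=[$]
Step 12: reduce T->F. Stack=[E + T] ptr=5 lookahead=$ remaining=[$]
Step 13: reduce E->E + T. Stack=[E] ptr=5 lookahead=$ remaining=[$]
Step 14: accept. Stack=[E] ptr=5 lookahead=$ remaining=[$]

Answer: 3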